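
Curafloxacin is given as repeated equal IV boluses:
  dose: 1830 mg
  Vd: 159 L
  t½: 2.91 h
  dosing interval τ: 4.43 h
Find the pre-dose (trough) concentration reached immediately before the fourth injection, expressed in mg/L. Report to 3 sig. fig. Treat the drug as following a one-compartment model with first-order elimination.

5.89 mg/L

C₀ per dose = Dose / Vd = 1830 / 159 = 11.51 mg/L
k = ln2 / t½ = 0.693147 / 2.91 = 0.2382 h⁻¹
Fraction remaining after one interval: r = e^(−kτ) = e^(−0.2382 × 4.43) = 0.3481
Before dose 4, 3 doses have been given (aged 1τ, 2τ, 3τ).
C_trough = C₀ × (r + r² + … + r^3) = C₀ × r(1−r^3)/(1−r)
        = 11.51 × 0.3481 × (1 − 0.04218) / (1 − 0.3481) = 5.887 mg/L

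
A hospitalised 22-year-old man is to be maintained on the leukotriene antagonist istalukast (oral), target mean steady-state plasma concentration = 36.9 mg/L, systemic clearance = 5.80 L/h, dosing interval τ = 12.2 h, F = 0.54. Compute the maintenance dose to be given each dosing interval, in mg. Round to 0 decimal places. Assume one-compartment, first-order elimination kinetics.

At steady state, F × (Dose/τ) = Css × CL.
Dose = Css × CL × τ / F = 36.9 × 5.800 × 12.2 / 0.54 = 4835 mg

4835 mg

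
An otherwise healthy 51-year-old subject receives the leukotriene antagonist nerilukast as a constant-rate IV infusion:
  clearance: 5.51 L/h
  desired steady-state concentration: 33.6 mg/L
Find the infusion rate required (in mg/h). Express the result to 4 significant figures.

185.1 mg/h

At steady state, infusion rate R₀ = Css × CL = 33.6 × 5.510 = 185.1 mg/h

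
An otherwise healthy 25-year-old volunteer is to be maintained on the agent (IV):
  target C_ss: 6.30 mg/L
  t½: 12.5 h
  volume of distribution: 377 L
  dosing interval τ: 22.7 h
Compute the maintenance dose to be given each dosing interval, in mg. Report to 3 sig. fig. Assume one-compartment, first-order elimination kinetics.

k = ln2 / t½ = 0.693147 / 12.5 = 0.05545 h⁻¹
CL = k × Vd = 0.05545 × 377 = 20.90 L/h
At steady state, Dose/τ = Css × CL.
Dose = Css × CL × τ = 6.30 × 20.90 × 22.7 = 2989 mg

2990 mg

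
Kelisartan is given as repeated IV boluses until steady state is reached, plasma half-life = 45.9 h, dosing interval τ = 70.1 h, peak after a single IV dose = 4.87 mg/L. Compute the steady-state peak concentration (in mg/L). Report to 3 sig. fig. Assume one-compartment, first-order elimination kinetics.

7.46 mg/L

k = ln2 / t½ = 0.693147 / 45.9 = 0.01510 h⁻¹
e^(−kτ) = e^(−0.01510 × 70.1) = 0.3470
Accumulation ratio R = 1 / (1 − e^(−kτ)) = 1 / (1 − 0.3470) = 1.531
Steady-state peak = C₀ × R = 4.87 × 1.531 = 7.456 mg/L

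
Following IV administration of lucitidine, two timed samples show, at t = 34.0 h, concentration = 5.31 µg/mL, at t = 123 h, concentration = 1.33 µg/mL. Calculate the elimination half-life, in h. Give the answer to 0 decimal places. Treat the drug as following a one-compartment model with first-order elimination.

k = ln(C₁/C₂) / (t₂ − t₁) = ln(5.31/1.33) / (123 − 34.0)
  = 1.384 / 89.00 = 0.01555 h⁻¹
t½ = ln2 / k = 0.693147 / 0.01555 = 44.58 h

45 h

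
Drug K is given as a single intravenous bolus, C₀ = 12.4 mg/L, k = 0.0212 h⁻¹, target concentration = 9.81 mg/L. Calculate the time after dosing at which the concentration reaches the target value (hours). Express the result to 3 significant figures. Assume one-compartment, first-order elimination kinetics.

t = ln(C₀ / C) / k = ln(12.40 / 9.81) / 0.02120
  = ln(1.264) / 0.02120 = 0.2343 / 0.02120 = 11.05 h

11.1 h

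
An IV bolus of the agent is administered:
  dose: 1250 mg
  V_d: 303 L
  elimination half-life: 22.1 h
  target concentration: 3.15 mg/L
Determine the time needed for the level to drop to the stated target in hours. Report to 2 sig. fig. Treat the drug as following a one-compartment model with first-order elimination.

8.6 h

C₀ = Dose / Vd = 1250 / 303 = 4.125 mg/L
k = ln2 / t½ = 0.693147 / 22.1 = 0.03136 h⁻¹
t = ln(C₀ / C) / k = ln(4.125 / 3.15) / 0.03136
  = ln(1.310) / 0.03136 = 0.2700 / 0.03136 = 8.610 h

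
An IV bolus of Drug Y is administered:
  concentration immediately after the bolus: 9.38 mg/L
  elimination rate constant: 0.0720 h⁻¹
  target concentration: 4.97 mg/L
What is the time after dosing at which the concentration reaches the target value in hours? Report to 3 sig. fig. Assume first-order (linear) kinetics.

t = ln(C₀ / C) / k = ln(9.380 / 4.97) / 0.07200
  = ln(1.887) / 0.07200 = 0.6350 / 0.07200 = 8.819 h

8.82 h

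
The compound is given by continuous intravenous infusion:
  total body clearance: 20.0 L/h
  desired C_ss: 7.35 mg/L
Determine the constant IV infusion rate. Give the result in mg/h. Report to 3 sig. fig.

147 mg/h

At steady state, infusion rate R₀ = Css × CL = 7.35 × 20.00 = 147.0 mg/h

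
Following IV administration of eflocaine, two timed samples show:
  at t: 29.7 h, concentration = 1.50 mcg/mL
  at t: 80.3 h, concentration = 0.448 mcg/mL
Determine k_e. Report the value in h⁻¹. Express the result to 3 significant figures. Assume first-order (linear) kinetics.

0.0239 h⁻¹

k = ln(C₁/C₂) / (t₂ − t₁) = ln(1.50/0.448) / (80.3 − 29.7)
  = 1.208 / 50.60 = 0.02387 h⁻¹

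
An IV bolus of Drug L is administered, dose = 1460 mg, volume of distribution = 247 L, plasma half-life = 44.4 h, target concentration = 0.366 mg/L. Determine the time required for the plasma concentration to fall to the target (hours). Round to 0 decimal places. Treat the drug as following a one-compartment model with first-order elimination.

C₀ = Dose / Vd = 1460 / 247 = 5.911 mg/L
k = ln2 / t½ = 0.693147 / 44.4 = 0.01561 h⁻¹
t = ln(C₀ / C) / k = ln(5.911 / 0.366) / 0.01561
  = ln(16.15) / 0.01561 = 2.782 / 0.01561 = 178.2 h

178 h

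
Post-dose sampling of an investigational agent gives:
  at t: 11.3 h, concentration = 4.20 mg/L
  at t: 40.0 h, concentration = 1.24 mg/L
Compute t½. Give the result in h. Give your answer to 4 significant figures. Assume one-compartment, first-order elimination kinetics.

k = ln(C₁/C₂) / (t₂ − t₁) = ln(4.20/1.24) / (40.0 − 11.3)
  = 1.220 / 28.70 = 0.04251 h⁻¹
t½ = ln2 / k = 0.693147 / 0.04251 = 16.31 h

16.31 h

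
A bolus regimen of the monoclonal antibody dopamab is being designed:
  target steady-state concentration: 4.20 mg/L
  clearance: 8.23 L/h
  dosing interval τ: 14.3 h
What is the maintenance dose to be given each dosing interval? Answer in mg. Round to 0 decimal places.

494 mg

At steady state, Dose/τ = Css × CL.
Dose = Css × CL × τ = 4.20 × 8.230 × 14.3 = 494.3 mg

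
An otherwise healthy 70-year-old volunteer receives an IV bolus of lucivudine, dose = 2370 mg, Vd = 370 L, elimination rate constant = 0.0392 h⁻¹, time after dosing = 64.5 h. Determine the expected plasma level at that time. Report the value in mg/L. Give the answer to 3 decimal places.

0.511 mg/L

C₀ = Dose / Vd = 2370 / 370 = 6.405 mg/L
C = C₀ · e^(−k·t) = 6.405 × e^(−0.03920 × 64.5)
  = 6.405 × 0.07979 = 0.5111 mg/L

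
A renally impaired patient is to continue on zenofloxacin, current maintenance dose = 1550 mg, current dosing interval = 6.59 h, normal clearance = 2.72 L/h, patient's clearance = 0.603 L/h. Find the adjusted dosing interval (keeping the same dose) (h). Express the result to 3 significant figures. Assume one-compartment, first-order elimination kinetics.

To keep the same average steady-state level, dosing rate must scale with clearance.
CL ratio = 0.603 / 2.72 = 0.2217
New interval (same dose) = 6.59 / 0.2217 = 29.72 h

29.7 h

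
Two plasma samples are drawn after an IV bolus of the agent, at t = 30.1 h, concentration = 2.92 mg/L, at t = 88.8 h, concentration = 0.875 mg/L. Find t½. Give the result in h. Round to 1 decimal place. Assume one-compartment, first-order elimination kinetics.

k = ln(C₁/C₂) / (t₂ − t₁) = ln(2.92/0.875) / (88.8 − 30.1)
  = 1.205 / 58.70 = 0.02053 h⁻¹
t½ = ln2 / k = 0.693147 / 0.02053 = 33.76 h

33.8 h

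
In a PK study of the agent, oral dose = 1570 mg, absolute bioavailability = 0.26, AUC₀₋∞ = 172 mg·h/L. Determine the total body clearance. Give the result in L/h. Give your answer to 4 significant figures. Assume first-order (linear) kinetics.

CL = F·Dose / AUC = 0.26 × 1570 / 172 = 2.373 L/h

2.373 L/h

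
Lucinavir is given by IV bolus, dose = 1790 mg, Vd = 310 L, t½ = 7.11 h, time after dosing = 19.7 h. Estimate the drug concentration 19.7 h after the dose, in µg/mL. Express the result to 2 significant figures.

C₀ = Dose / Vd = 1790 / 310 = 5.774 mg/L
k = ln2 / t½ = 0.693147 / 7.11 = 0.09749 h⁻¹
C = C₀ · e^(−k·t) = 5.774 × e^(−0.09749 × 19.7)
  = 5.774 × 0.1465 = 0.8459 mg/L
(0.8459 mg/L = 0.8459 µg/mL)

0.85 µg/mL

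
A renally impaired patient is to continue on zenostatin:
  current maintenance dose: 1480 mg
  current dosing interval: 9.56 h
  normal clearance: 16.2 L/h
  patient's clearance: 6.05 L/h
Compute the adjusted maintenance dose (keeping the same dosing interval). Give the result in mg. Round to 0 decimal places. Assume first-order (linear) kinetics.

To keep the same average steady-state level, dosing rate must scale with clearance.
CL ratio = 6.05 / 16.2 = 0.3735
New dose (same interval) = 1480 × 0.3735 = 552.8 mg

553 mg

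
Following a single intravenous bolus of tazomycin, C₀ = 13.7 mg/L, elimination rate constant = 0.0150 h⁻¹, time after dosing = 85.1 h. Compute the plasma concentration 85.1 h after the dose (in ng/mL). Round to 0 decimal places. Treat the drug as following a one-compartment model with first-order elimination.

C = C₀ · e^(−k·t) = 13.70 × e^(−0.01500 × 85.1)
  = 13.70 × 0.2790 = 3.822 mg/L
Convert: 3.822 mg/L × 1000 = 3822 ng/mL

3822 ng/mL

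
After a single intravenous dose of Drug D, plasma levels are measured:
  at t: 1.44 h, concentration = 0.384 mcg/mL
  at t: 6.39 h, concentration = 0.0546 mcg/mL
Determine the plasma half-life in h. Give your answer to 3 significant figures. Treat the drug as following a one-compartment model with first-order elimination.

k = ln(C₁/C₂) / (t₂ − t₁) = ln(0.384/0.0546) / (6.39 − 1.44)
  = 1.951 / 4.950 = 0.3941 h⁻¹
t½ = ln2 / k = 0.693147 / 0.3941 = 1.759 h

1.76 h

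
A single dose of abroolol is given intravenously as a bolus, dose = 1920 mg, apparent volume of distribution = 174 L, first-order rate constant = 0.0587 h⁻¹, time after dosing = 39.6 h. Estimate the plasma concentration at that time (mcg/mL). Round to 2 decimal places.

1.08 mcg/mL

C₀ = Dose / Vd = 1920 / 174 = 11.03 mg/L
C = C₀ · e^(−k·t) = 11.03 × e^(−0.05870 × 39.6)
  = 11.03 × 0.09783 = 1.079 mg/L
(1.079 mg/L = 1.079 mcg/mL)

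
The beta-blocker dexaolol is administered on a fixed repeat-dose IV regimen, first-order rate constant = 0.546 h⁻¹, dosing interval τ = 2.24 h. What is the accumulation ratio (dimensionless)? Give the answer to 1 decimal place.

1.4

e^(−kτ) = e^(−0.5460 × 2.24) = 0.2943
Accumulation ratio R = 1 / (1 − e^(−kτ)) = 1 / (1 − 0.2943) = 1.417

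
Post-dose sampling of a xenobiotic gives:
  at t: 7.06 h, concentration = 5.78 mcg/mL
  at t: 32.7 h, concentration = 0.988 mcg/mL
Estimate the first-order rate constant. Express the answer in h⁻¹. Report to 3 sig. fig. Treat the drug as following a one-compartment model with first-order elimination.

0.0689 h⁻¹

k = ln(C₁/C₂) / (t₂ − t₁) = ln(5.78/0.988) / (32.7 − 7.06)
  = 1.766 / 25.64 = 0.06888 h⁻¹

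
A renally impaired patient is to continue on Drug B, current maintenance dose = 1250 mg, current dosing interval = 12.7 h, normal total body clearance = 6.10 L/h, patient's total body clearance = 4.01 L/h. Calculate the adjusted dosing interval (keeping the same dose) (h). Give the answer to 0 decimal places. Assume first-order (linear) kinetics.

To keep the same average steady-state level, dosing rate must scale with clearance.
CL ratio = 4.01 / 6.10 = 0.6574
New interval (same dose) = 12.7 / 0.6574 = 19.32 h

19 h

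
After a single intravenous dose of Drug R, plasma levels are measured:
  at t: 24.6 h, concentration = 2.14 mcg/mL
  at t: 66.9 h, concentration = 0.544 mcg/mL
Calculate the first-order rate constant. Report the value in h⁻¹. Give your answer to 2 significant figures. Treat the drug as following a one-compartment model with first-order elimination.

0.032 h⁻¹

k = ln(C₁/C₂) / (t₂ − t₁) = ln(2.14/0.544) / (66.9 − 24.6)
  = 1.370 / 42.30 = 0.03239 h⁻¹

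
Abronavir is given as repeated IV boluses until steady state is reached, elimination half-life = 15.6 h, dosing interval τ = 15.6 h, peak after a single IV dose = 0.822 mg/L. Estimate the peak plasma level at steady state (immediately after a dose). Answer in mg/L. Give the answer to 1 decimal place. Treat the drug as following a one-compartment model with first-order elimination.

k = ln2 / t½ = 0.693147 / 15.6 = 0.04443 h⁻¹
e^(−kτ) = e^(−0.04443 × 15.6) = 0.5000
Accumulation ratio R = 1 / (1 − e^(−kτ)) = 1 / (1 − 0.5000) = 2.000
Steady-state peak = C₀ × R = 0.822 × 2.000 = 1.644 mg/L

1.6 mg/L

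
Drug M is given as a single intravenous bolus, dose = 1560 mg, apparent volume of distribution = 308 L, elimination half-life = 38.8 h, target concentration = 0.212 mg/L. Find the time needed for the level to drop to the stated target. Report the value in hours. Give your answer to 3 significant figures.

C₀ = Dose / Vd = 1560 / 308 = 5.065 mg/L
k = ln2 / t½ = 0.693147 / 38.8 = 0.01786 h⁻¹
t = ln(C₀ / C) / k = ln(5.065 / 0.212) / 0.01786
  = ln(23.89) / 0.01786 = 3.173 / 0.01786 = 177.7 h

178 h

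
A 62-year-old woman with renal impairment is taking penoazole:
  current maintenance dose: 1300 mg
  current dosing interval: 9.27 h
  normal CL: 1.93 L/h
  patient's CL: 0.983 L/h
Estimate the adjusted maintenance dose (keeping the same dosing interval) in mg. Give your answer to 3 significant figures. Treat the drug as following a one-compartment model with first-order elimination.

To keep the same average steady-state level, dosing rate must scale with clearance.
CL ratio = 0.983 / 1.93 = 0.5093
New dose (same interval) = 1300 × 0.5093 = 662.1 mg

662 mg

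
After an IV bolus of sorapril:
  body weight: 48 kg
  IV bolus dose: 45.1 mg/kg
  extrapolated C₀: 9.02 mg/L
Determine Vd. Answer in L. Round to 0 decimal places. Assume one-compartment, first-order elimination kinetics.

Dose = 45.1 × 48 = 2165 mg
Vd = Dose / C₀ = 2165 / 9.02 = 240.0 L

240 L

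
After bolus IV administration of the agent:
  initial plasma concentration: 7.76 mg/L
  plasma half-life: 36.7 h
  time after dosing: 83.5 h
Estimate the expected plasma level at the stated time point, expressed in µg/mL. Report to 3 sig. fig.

1.60 µg/mL

k = ln2 / t½ = 0.693147 / 36.7 = 0.01889 h⁻¹
C = C₀ · e^(−k·t) = 7.760 × e^(−0.01889 × 83.5)
  = 7.760 × 0.2065 = 1.602 mg/L
(1.602 mg/L = 1.602 µg/mL)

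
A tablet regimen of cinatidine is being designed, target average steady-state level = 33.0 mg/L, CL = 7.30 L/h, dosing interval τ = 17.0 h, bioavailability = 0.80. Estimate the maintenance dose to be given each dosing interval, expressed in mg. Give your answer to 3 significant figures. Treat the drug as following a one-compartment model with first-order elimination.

5120 mg

At steady state, F × (Dose/τ) = Css × CL.
Dose = Css × CL × τ / F = 33.0 × 7.300 × 17.0 / 0.80 = 5119 mg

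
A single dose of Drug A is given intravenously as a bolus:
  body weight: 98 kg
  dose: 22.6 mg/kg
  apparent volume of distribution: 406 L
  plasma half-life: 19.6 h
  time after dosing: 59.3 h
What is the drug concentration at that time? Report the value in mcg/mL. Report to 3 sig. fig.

Total dose = 22.6 × 98 = 2215 mg
C₀ = Dose / Vd = 2215 / 406 = 5.456 mg/L
k = ln2 / t½ = 0.693147 / 19.6 = 0.03536 h⁻¹
C = C₀ · e^(−k·t) = 5.456 × e^(−0.03536 × 59.3)
  = 5.456 × 0.1228 = 0.6700 mg/L
(0.6700 mg/L = 0.6700 mcg/mL)

0.670 mcg/mL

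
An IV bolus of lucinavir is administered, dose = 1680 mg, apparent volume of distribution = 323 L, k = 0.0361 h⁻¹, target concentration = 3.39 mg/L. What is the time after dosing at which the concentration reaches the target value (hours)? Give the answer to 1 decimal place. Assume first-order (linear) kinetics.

11.9 h

C₀ = Dose / Vd = 1680 / 323 = 5.201 mg/L
t = ln(C₀ / C) / k = ln(5.201 / 3.39) / 0.03610
  = ln(1.534) / 0.03610 = 0.4279 / 0.03610 = 11.85 h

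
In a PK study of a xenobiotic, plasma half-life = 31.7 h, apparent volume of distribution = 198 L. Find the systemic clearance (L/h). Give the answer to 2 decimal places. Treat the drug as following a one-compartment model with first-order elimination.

4.33 L/h

k = ln2 / t½ = 0.693147 / 31.7 = 0.02187 h⁻¹
CL = k × Vd = 0.02187 × 198 = 4.330 L/h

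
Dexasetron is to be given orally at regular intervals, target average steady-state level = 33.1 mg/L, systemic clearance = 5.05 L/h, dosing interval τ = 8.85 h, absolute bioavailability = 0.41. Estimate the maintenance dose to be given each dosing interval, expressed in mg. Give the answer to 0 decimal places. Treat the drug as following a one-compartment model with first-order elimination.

At steady state, F × (Dose/τ) = Css × CL.
Dose = Css × CL × τ / F = 33.1 × 5.050 × 8.85 / 0.41 = 3608 mg

3608 mg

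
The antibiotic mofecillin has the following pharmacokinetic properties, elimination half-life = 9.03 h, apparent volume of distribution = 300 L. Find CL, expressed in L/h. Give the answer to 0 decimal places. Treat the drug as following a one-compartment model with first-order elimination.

23 L/h

k = ln2 / t½ = 0.693147 / 9.03 = 0.07676 h⁻¹
CL = k × Vd = 0.07676 × 300 = 23.03 L/h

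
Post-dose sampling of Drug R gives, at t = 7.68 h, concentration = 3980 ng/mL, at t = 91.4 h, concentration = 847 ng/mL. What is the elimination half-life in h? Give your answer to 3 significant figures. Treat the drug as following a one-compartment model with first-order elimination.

37.5 h

k = ln(C₁/C₂) / (t₂ − t₁) = ln(3980/847) / (91.4 − 7.68)
  = 1.547 / 83.72 = 0.01848 h⁻¹
t½ = ln2 / k = 0.693147 / 0.01848 = 37.51 h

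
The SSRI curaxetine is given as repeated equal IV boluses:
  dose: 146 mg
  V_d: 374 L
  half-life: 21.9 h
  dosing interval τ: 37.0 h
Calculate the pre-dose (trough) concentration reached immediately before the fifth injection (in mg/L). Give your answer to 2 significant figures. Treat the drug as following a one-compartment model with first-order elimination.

C₀ per dose = Dose / Vd = 146 / 374 = 0.3904 mg/L
k = ln2 / t½ = 0.693147 / 21.9 = 0.03165 h⁻¹
Fraction remaining after one interval: r = e^(−kτ) = e^(−0.03165 × 37.0) = 0.3100
Before dose 5, 4 doses have been given (aged 1τ, 2τ, 3τ, 4τ).
C_trough = C₀ × (r + r² + … + r^4) = C₀ × r(1−r^4)/(1−r)
        = 0.3904 × 0.3100 × (1 − 0.009235) / (1 − 0.3100) = 0.1738 mg/L

0.17 mg/L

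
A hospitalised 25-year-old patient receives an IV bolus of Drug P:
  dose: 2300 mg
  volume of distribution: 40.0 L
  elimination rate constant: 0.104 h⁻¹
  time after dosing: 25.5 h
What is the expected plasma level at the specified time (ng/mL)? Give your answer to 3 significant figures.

C₀ = Dose / Vd = 2300 / 40.0 = 57.50 mg/L
C = C₀ · e^(−k·t) = 57.50 × e^(−0.1040 × 25.5)
  = 57.50 × 0.07051 = 4.054 mg/L
Convert: 4.054 mg/L × 1000 = 4054 ng/mL

4050 ng/mL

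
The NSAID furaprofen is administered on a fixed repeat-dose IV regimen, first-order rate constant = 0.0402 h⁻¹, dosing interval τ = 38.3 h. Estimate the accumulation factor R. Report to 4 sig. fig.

e^(−kτ) = e^(−0.04020 × 38.3) = 0.2145
Accumulation ratio R = 1 / (1 − e^(−kτ)) = 1 / (1 − 0.2145) = 1.273

1.273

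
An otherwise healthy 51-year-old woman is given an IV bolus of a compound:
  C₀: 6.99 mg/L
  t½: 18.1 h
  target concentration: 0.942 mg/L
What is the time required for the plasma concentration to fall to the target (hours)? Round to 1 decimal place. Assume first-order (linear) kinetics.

k = ln2 / t½ = 0.693147 / 18.1 = 0.03830 h⁻¹
t = ln(C₀ / C) / k = ln(6.990 / 0.942) / 0.03830
  = ln(7.420) / 0.03830 = 2.004 / 0.03830 = 52.32 h

52.3 h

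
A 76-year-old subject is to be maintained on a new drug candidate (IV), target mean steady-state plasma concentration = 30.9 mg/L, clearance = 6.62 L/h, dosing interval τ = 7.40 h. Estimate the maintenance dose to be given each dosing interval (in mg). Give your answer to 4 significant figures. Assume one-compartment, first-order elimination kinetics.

At steady state, Dose/τ = Css × CL.
Dose = Css × CL × τ = 30.9 × 6.620 × 7.40 = 1514 mg

1514 mg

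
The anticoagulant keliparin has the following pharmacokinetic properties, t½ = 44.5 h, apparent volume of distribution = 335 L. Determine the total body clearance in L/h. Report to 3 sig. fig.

k = ln2 / t½ = 0.693147 / 44.5 = 0.01558 h⁻¹
CL = k × Vd = 0.01558 × 335 = 5.219 L/h

5.22 L/h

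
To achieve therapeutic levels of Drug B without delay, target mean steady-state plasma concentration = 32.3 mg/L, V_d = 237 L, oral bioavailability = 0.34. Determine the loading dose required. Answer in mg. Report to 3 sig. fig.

LD = Css × Vd / F = 32.3 × 237 / 0.34 = 22520 mg

22500 mg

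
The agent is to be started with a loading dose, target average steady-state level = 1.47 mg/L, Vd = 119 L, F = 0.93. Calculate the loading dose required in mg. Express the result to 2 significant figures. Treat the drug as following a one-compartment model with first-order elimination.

LD = Css × Vd / F = 1.47 × 119 / 0.93 = 188.1 mg

190 mg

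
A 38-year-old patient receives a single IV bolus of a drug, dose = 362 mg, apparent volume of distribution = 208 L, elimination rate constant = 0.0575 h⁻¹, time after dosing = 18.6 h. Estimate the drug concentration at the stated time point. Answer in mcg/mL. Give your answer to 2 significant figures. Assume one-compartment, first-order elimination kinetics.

0.60 mcg/mL

C₀ = Dose / Vd = 362.0 / 208 = 1.740 mg/L
C = C₀ · e^(−k·t) = 1.740 × e^(−0.05750 × 18.6)
  = 1.740 × 0.3432 = 0.5972 mg/L
(0.5972 mg/L = 0.5972 mcg/mL)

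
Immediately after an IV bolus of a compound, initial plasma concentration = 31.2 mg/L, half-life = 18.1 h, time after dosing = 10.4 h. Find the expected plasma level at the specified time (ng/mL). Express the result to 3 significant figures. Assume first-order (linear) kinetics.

21000 ng/mL

k = ln2 / t½ = 0.693147 / 18.1 = 0.03830 h⁻¹
C = C₀ · e^(−k·t) = 31.20 × e^(−0.03830 × 10.4)
  = 31.20 × 0.6714 = 20.95 mg/L
Convert: 20.95 mg/L × 1000 = 20950 ng/mL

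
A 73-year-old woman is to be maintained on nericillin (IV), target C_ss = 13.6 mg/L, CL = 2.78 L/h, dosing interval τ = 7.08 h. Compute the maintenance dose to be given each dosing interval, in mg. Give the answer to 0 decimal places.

268 mg

At steady state, Dose/τ = Css × CL.
Dose = Css × CL × τ = 13.6 × 2.780 × 7.08 = 267.7 mg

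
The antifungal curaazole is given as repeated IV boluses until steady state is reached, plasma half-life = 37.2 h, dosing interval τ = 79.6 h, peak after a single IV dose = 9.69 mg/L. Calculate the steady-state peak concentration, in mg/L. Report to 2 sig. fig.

k = ln2 / t½ = 0.693147 / 37.2 = 0.01863 h⁻¹
e^(−kτ) = e^(−0.01863 × 79.6) = 0.2270
Accumulation ratio R = 1 / (1 − e^(−kτ)) = 1 / (1 − 0.2270) = 1.294
Steady-state peak = C₀ × R = 9.69 × 1.294 = 12.54 mg/L

13 mg/L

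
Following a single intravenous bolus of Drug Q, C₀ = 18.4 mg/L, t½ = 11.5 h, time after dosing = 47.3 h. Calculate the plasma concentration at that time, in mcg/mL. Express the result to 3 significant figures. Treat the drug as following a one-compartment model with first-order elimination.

k = ln2 / t½ = 0.693147 / 11.5 = 0.06027 h⁻¹
C = C₀ · e^(−k·t) = 18.40 × e^(−0.06027 × 47.3)
  = 18.40 × 0.05780 = 1.064 mg/L
(1.064 mg/L = 1.064 mcg/mL)

1.06 mcg/mL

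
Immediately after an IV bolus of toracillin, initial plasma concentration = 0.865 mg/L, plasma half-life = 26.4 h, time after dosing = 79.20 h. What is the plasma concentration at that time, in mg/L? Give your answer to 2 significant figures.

0.11 mg/L

k = ln2 / t½ = 0.693147 / 26.4 = 0.02626 h⁻¹
t / t½ = 79.20 / 26.4 = 3 half-lives
C = C₀ × (1/2)^3 = 0.8650 × 0.1250 = 0.1081 mg/L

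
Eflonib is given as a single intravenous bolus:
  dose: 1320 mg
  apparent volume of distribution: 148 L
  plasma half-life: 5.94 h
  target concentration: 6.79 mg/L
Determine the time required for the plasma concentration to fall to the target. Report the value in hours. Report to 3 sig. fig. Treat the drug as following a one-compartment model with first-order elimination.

2.34 h

C₀ = Dose / Vd = 1320 / 148 = 8.919 mg/L
k = ln2 / t½ = 0.693147 / 5.94 = 0.1167 h⁻¹
t = ln(C₀ / C) / k = ln(8.919 / 6.79) / 0.1167
  = ln(1.314) / 0.1167 = 0.2731 / 0.1167 = 2.340 h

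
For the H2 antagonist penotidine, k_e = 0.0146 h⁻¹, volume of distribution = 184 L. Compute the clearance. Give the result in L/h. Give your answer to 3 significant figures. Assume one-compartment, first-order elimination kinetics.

CL = k × Vd = 0.0146 × 184 = 2.686 L/h

2.69 L/h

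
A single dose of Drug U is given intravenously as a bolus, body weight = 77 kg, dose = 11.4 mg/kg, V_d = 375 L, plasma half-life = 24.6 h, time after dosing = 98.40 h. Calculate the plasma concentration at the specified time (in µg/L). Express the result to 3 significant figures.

Total dose = 11.4 × 77 = 877.8 mg
C₀ = Dose / Vd = 877.8 / 375 = 2.341 mg/L
k = ln2 / t½ = 0.693147 / 24.6 = 0.02818 h⁻¹
t / t½ = 98.40 / 24.6 = 4 half-lives
C = C₀ × (1/2)^4 = 2.341 × 0.06250 = 0.1463 mg/L
Convert: 0.1463 mg/L × 1000 = 146.3 µg/L

146 µg/L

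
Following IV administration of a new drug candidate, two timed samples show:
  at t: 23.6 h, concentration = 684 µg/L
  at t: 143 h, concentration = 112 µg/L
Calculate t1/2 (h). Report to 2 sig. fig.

k = ln(C₁/C₂) / (t₂ − t₁) = ln(684/112) / (143 − 23.6)
  = 1.809 / 119.4 = 0.01515 h⁻¹
t½ = ln2 / k = 0.693147 / 0.01515 = 45.75 h

46 h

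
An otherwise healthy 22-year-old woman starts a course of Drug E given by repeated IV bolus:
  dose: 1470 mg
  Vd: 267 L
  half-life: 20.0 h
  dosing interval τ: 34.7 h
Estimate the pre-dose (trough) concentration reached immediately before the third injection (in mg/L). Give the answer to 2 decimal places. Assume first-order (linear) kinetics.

2.15 mg/L

C₀ per dose = Dose / Vd = 1470 / 267 = 5.506 mg/L
k = ln2 / t½ = 0.693147 / 20.0 = 0.03466 h⁻¹
Fraction remaining after one interval: r = e^(−kτ) = e^(−0.03466 × 34.7) = 0.3004
Before dose 3, 2 doses have been given (aged 1τ, 2τ).
C_trough = C₀ × (r + r²) = 5.506 × (0.3004 + 0.09024) = 2.151 mg/L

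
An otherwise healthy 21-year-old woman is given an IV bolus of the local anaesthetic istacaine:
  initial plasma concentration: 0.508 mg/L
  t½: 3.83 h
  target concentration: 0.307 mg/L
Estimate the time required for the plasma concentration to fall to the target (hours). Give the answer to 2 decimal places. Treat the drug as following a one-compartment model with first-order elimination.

2.78 h

k = ln2 / t½ = 0.693147 / 3.83 = 0.1810 h⁻¹
t = ln(C₀ / C) / k = ln(0.5080 / 0.307) / 0.1810
  = ln(1.655) / 0.1810 = 0.5038 / 0.1810 = 2.783 h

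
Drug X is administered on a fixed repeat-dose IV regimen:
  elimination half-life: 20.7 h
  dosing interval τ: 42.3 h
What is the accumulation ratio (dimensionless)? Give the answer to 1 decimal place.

1.3

k = ln2 / t½ = 0.693147 / 20.7 = 0.03349 h⁻¹
e^(−kτ) = e^(−0.03349 × 42.3) = 0.2425
Accumulation ratio R = 1 / (1 − e^(−kτ)) = 1 / (1 − 0.2425) = 1.320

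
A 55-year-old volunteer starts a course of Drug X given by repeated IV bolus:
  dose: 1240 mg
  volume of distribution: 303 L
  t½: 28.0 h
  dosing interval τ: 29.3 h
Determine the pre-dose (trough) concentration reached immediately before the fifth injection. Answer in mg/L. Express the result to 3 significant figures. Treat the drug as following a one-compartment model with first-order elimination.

C₀ per dose = Dose / Vd = 1240 / 303 = 4.092 mg/L
k = ln2 / t½ = 0.693147 / 28.0 = 0.02476 h⁻¹
Fraction remaining after one interval: r = e^(−kτ) = e^(−0.02476 × 29.3) = 0.4841
Before dose 5, 4 doses have been given (aged 1τ, 2τ, 3τ, 4τ).
C_trough = C₀ × (r + r² + … + r^4) = C₀ × r(1−r^4)/(1−r)
        = 4.092 × 0.4841 × (1 − 0.05492) / (1 − 0.4841) = 3.629 mg/L

3.63 mg/L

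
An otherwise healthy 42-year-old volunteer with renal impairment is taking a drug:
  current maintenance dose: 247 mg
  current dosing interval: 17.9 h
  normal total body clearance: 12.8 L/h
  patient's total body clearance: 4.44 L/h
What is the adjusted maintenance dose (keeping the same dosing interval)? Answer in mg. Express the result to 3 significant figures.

To keep the same average steady-state level, dosing rate must scale with clearance.
CL ratio = 4.44 / 12.8 = 0.3469
New dose (same interval) = 247 × 0.3469 = 85.68 mg

85.7 mg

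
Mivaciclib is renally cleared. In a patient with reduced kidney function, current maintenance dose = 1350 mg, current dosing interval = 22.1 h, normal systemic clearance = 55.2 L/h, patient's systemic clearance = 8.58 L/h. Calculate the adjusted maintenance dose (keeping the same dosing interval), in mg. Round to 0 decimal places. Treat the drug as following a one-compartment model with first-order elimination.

210 mg

To keep the same average steady-state level, dosing rate must scale with clearance.
CL ratio = 8.58 / 55.2 = 0.1554
New dose (same interval) = 1350 × 0.1554 = 209.8 mg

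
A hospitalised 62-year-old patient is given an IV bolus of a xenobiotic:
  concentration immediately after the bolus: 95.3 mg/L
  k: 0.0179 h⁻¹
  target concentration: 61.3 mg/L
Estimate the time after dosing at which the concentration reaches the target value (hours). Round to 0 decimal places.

25 h

t = ln(C₀ / C) / k = ln(95.30 / 61.3) / 0.01790
  = ln(1.555) / 0.01790 = 0.4415 / 0.01790 = 24.66 h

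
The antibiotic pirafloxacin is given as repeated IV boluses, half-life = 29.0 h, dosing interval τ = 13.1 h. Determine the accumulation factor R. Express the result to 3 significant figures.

3.72

k = ln2 / t½ = 0.693147 / 29.0 = 0.02390 h⁻¹
e^(−kτ) = e^(−0.02390 × 13.1) = 0.7312
Accumulation ratio R = 1 / (1 − e^(−kτ)) = 1 / (1 − 0.7312) = 3.720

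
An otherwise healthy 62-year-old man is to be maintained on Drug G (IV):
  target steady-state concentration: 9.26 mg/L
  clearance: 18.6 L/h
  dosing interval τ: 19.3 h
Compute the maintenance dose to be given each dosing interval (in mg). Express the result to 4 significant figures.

3324 mg

At steady state, Dose/τ = Css × CL.
Dose = Css × CL × τ = 9.26 × 18.60 × 19.3 = 3324 mg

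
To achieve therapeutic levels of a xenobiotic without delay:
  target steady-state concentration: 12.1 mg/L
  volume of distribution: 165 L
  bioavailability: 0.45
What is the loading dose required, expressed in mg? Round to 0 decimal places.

LD = Css × Vd / F = 12.1 × 165 / 0.45 = 4437 mg

4437 mg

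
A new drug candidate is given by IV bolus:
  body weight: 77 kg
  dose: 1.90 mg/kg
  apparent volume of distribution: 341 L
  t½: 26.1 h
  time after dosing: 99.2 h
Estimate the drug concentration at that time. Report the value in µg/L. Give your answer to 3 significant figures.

Total dose = 1.90 × 77 = 146.3 mg
C₀ = Dose / Vd = 146.3 / 341 = 0.4290 mg/L
k = ln2 / t½ = 0.693147 / 26.1 = 0.02656 h⁻¹
C = C₀ · e^(−k·t) = 0.4290 × e^(−0.02656 × 99.2)
  = 0.4290 × 0.07174 = 0.03078 mg/L
Convert: 0.03078 mg/L × 1000 = 30.78 µg/L

30.8 µg/L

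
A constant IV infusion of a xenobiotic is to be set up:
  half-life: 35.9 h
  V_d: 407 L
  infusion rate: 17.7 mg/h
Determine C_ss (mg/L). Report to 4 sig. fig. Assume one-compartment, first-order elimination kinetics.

2.252 mg/L

k = ln2 / t½ = 0.693147 / 35.9 = 0.01931 h⁻¹
CL = k × Vd = 0.01931 × 407 = 7.859 L/h
At steady state Css = R₀ / CL = 17.7 / 7.859 = 2.252 mg/L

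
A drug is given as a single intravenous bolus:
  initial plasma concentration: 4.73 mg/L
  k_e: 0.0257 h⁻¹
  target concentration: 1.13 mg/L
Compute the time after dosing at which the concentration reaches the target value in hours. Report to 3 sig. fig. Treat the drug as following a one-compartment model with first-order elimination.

t = ln(C₀ / C) / k = ln(4.730 / 1.13) / 0.02570
  = ln(4.186) / 0.02570 = 1.432 / 0.02570 = 55.72 h

55.7 h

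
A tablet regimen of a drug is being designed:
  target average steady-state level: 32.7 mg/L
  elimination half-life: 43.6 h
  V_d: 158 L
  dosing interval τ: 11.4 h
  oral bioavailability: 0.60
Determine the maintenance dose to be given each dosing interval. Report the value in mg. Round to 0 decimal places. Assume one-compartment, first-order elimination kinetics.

1561 mg

k = ln2 / t½ = 0.693147 / 43.6 = 0.01590 h⁻¹
CL = k × Vd = 0.01590 × 158 = 2.512 L/h
At steady state, F × (Dose/τ) = Css × CL.
Dose = Css × CL × τ / F = 32.7 × 2.512 × 11.4 / 0.60 = 1561 mg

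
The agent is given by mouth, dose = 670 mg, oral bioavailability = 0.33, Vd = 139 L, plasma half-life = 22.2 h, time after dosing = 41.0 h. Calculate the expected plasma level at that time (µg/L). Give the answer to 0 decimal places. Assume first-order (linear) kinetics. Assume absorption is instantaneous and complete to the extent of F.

442 µg/L

Amount reaching circulation = F × Dose = 0.33 × 670.0 = 221.1 mg
C₀ = F·Dose / Vd = 221.1 / 139 = 1.591 mg/L
k = ln2 / t½ = 0.693147 / 22.2 = 0.03122 h⁻¹
C = C₀ · e^(−k·t) = 1.591 × e^(−0.03122 × 41.0)
  = 1.591 × 0.2780 = 0.4423 mg/L
Convert: 0.4423 mg/L × 1000 = 442.3 µg/L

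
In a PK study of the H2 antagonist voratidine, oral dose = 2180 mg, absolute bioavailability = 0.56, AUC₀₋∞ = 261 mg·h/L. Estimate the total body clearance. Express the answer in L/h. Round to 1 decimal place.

4.7 L/h

CL = F·Dose / AUC = 0.56 × 2180 / 261 = 4.677 L/h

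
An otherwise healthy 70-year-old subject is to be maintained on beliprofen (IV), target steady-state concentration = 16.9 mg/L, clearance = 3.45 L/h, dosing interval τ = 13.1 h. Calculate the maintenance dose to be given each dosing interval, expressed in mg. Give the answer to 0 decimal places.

At steady state, Dose/τ = Css × CL.
Dose = Css × CL × τ = 16.9 × 3.450 × 13.1 = 763.8 mg

764 mg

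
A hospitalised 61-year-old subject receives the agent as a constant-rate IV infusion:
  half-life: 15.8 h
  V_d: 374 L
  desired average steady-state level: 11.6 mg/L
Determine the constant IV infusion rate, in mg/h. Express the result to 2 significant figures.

190 mg/h

k = ln2 / t½ = 0.693147 / 15.8 = 0.04387 h⁻¹
CL = k × Vd = 0.04387 × 374 = 16.41 L/h
At steady state, infusion rate R₀ = Css × CL = 11.6 × 16.41 = 190.4 mg/h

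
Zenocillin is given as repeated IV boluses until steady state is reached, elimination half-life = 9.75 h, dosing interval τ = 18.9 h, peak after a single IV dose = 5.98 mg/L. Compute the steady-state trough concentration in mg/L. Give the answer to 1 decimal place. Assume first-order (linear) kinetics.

k = ln2 / t½ = 0.693147 / 9.75 = 0.07109 h⁻¹
e^(−kτ) = e^(−0.07109 × 18.9) = 0.2609
Accumulation ratio R = 1 / (1 − e^(−kτ)) = 1 / (1 − 0.2609) = 1.353
Steady-state trough = C₀ × R × e^(−kτ) = 5.98 × 1.353 × 0.2609 = 2.111 mg/L

2.1 mg/L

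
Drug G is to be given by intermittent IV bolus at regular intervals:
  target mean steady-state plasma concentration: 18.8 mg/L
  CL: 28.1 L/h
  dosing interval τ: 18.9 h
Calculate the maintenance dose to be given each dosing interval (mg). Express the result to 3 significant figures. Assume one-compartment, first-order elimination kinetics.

9980 mg

At steady state, Dose/τ = Css × CL.
Dose = Css × CL × τ = 18.8 × 28.10 × 18.9 = 9984 mg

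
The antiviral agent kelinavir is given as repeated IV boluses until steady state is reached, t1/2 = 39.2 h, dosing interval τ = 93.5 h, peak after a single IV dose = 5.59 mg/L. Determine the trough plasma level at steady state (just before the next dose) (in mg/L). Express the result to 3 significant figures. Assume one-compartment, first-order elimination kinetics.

k = ln2 / t½ = 0.693147 / 39.2 = 0.01768 h⁻¹
e^(−kτ) = e^(−0.01768 × 93.5) = 0.1915
Accumulation ratio R = 1 / (1 − e^(−kτ)) = 1 / (1 − 0.1915) = 1.237
Steady-state trough = C₀ × R × e^(−kτ) = 5.59 × 1.237 × 0.1915 = 1.324 mg/L

1.32 mg/L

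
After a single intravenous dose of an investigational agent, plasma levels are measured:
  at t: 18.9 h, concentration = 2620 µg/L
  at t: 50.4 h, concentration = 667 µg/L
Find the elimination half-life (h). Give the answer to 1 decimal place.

k = ln(C₁/C₂) / (t₂ − t₁) = ln(2620/667) / (50.4 − 18.9)
  = 1.368 / 31.50 = 0.04343 h⁻¹
t½ = ln2 / k = 0.693147 / 0.04343 = 15.96 h

16.0 h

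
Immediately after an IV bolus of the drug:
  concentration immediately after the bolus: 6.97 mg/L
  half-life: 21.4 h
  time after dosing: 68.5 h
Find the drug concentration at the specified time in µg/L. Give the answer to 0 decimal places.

758 µg/L

k = ln2 / t½ = 0.693147 / 21.4 = 0.03239 h⁻¹
C = C₀ · e^(−k·t) = 6.970 × e^(−0.03239 × 68.5)
  = 6.970 × 0.1087 = 0.7576 mg/L
Convert: 0.7576 mg/L × 1000 = 757.6 µg/L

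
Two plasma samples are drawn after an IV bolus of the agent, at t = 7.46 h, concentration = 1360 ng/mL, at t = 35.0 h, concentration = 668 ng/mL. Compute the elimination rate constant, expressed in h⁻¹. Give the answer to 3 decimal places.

0.026 h⁻¹

k = ln(C₁/C₂) / (t₂ − t₁) = ln(1360/668) / (35.0 − 7.46)
  = 0.7110 / 27.54 = 0.02582 h⁻¹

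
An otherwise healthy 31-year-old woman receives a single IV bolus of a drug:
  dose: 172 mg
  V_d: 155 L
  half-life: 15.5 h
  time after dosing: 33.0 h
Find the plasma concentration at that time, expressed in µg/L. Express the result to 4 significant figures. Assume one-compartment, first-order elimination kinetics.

253.7 µg/L

C₀ = Dose / Vd = 172.0 / 155 = 1.110 mg/L
k = ln2 / t½ = 0.693147 / 15.5 = 0.04472 h⁻¹
C = C₀ · e^(−k·t) = 1.110 × e^(−0.04472 × 33.0)
  = 1.110 × 0.2286 = 0.2537 mg/L
Convert: 0.2537 mg/L × 1000 = 253.7 µg/L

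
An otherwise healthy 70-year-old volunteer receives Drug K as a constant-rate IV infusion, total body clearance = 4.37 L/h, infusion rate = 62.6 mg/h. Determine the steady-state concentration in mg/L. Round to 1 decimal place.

14.3 mg/L

At steady state Css = R₀ / CL = 62.6 / 4.370 = 14.32 mg/L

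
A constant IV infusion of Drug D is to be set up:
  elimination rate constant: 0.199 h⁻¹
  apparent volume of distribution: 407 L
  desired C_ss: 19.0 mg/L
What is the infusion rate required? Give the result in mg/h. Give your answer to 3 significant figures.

1540 mg/h

CL = k × Vd = 0.1990 × 407 = 80.99 L/h
At steady state, infusion rate R₀ = Css × CL = 19.0 × 80.99 = 1539 mg/h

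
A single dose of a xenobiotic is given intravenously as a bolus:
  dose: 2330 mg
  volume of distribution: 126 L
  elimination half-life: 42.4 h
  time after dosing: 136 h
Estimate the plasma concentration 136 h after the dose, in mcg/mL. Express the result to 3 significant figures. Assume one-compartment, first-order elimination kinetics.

2.00 mcg/mL

C₀ = Dose / Vd = 2330 / 126 = 18.49 mg/L
k = ln2 / t½ = 0.693147 / 42.4 = 0.01635 h⁻¹
C = C₀ · e^(−k·t) = 18.49 × e^(−0.01635 × 136)
  = 18.49 × 0.1082 = 2.001 mg/L
(2.001 mg/L = 2.001 mcg/mL)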